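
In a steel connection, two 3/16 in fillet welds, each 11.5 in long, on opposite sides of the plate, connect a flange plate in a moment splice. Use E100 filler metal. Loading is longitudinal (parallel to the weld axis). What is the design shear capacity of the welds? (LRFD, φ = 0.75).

φR_n ≈ 137 kips

E100XX → F_EXX = 100 ksi.
Effective throat t_e = 0.707 × 0.1875 = 0.1326 in.
Total length L = 23 in; A_we = 0.1326 × 23 = 3.049 in².
F_nw = 0.6 F_EXX = 0.6 × 100 = 60 ksi.
φR_n = 0.75 × 60 × 3.049 = 137.2 kips.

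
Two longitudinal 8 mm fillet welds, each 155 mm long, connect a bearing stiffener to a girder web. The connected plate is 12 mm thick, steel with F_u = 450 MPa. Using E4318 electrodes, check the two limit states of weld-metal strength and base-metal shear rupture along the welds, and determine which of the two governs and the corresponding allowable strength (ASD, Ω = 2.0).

E43XX → F_EXX = 430 MPa.
t_e = 0.707 × 8 = 5.656 mm; L = 310 mm.
Weld metal: R_n/Ω = (1/2.0) × 0.6 × 430 × 5.656 × 310 × 10⁻³ = 226.2 kN.
Base metal (shear rupture): R_n/Ω = (1/2.0) × 0.6 × 450 × 12 × 310 × 10⁻³ = 502.2 kN.
Governing: weld metal.

R_n/Ω ≈ 226 kN (weld metal governs)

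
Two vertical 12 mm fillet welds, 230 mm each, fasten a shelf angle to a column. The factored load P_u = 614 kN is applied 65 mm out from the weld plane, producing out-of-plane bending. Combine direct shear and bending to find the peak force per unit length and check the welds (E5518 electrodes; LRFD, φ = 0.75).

f_max ≈ 2630 N/mm; NOT adequate

E55XX → F_EXX = 550 MPa.
L_w = 2 × 230 = 460 mm; section modulus (unit throat) S = 2 × L²/6 = 17630 mm².
Direct shear f_v = P/L_w = 614×10³/460 = 1335 N/mm.
Moment M = P × e = 614×10³ × 65 = 39910000 N·mm; bending f_b = M/S = 2263 N/mm.
f_max = √(f_v² + f_b²) = √(1335² + 2263²) = 2628 N/mm.
φr_n = 0.75 × 0.6 × 550 × (0.707 × 12) = 2100 N/mm → NOT adequate.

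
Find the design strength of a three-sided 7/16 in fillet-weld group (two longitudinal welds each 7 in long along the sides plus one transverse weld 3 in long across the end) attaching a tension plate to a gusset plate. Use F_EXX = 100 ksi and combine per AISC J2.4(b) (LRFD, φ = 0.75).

t_e = 0.707 × 0.4375 = 0.3093 in.
R_nwl = 0.6 × 100 × 0.3093 × 14 = 259.8 kips (longitudinal, 2 welds).
R_nwt = 0.6 × 100 × 0.3093 × 3 = 55.68 kips (transverse, base value).
(i) R_nwl + R_nwt = 315.5 kips; (ii) 0.85 R_nwl + 1.5 R_nwt = 304.4 kips.
R_n = max = 315.5 kips [governs: (i)]; φR_n = 236.6 kips.

φR_n ≈ 237 kips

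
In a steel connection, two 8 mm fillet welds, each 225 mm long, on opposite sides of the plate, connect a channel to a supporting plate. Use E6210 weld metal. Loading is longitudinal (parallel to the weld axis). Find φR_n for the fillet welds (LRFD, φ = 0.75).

φR_n ≈ 710 kN

E62XX → F_EXX = 620 MPa.
Effective throat t_e = 0.707 × 8 = 5.656 mm.
Total length L = 450 mm; A_we = 5.656 × 450 = 2545 mm².
F_nw = 0.6 F_EXX = 0.6 × 620 = 372 MPa.
φR_n = 0.75 × 372 × 2545 × 10⁻³ = 710.1 kN.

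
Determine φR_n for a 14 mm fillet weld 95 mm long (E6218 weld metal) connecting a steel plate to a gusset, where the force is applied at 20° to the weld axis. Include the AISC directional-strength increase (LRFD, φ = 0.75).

E62XX → F_EXX = 620 MPa.
t_e = 0.707 × 14 = 9.898 mm; A_we = 9.898 × 95 = 940.3 mm².
Directional factor: 1.0 + 0.5 sin^1.5(20°) = 1.1.
F_nw = 0.6 × 620 × 1.1 = 409.2 MPa.
φR_n = 0.75 × 409.2 × 940.3 × 10⁻³ = 288.6 kN.

φR_n ≈ 289 kN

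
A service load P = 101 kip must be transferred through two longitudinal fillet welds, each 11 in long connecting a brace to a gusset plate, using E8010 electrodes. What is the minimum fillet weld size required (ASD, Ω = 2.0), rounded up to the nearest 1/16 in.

E80XX → F_EXX = 80 ksi.
Total weld length L = 22 in.
Required throat t_e = P × Ω / (0.6 F_EXX × L) = 101 × 2.0 / (0.6 × 80 × 22) = 0.1913 in.
Required leg w = t_e / 0.707 = 0.2706 in → use 5/16 in.

w = 5/16 in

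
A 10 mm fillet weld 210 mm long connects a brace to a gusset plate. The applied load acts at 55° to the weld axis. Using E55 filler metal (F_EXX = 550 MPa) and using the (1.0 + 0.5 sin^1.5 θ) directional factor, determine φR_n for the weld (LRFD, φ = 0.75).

φR_n ≈ 504 kN

t_e = 0.707 × 10 = 7.07 mm; A_we = 7.07 × 210 = 1485 mm².
Directional factor: 1.0 + 0.5 sin^1.5(55°) = 1.371.
F_nw = 0.6 × 550 × 1.371 = 452.3 MPa.
φR_n = 0.75 × 452.3 × 1485 × 10⁻³ = 503.7 kN.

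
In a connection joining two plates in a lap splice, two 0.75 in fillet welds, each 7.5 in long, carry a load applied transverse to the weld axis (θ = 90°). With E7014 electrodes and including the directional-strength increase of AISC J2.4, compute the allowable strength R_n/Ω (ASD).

E70XX → F_EXX = 70 ksi.
t_e = 0.707 × 0.75 = 0.5302 in; A_we = 0.5302 × 15 = 7.954 in².
Directional factor: 1.0 + 0.5 sin^1.5(90°) = 1.5.
F_nw = 0.6 × 70 × 1.5 = 63 ksi.
R_n/Ω = (63 × 7.954) / 2.0 = 250.5 kips.

R_n/Ω ≈ 251 kips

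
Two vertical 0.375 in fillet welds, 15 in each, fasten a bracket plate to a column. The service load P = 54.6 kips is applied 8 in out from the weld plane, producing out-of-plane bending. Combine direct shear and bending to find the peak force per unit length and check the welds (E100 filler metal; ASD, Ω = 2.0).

f_max ≈ 6.1 kip/in; adequate

E100XX → F_EXX = 100 ksi.
L_w = 2 × 15 = 30 in; section modulus (unit throat) S = 2 × L²/6 = 75 in².
Direct shear f_v = P/L_w = 54.6/30 = 1.82 kip/in.
Moment M = P × e = 54.6 × 8 = 436.8 kip·in; bending f_b = M/S = 5.824 kip/in.
f_max = √(f_v² + f_b²) = √(1.82² + 5.824²) = 6.102 kip/in.
r_n/Ω = (1/2.0) × 0.6 × 100 × (0.707 × 0.375) = 7.954 kip/in → adequate.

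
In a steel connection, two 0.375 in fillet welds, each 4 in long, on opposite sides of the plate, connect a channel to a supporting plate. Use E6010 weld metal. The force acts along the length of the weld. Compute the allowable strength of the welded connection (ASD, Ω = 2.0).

R_n/Ω ≈ 38.2 kips

E60XX → F_EXX = 60 ksi.
Effective throat t_e = 0.707 × 0.375 = 0.2651 in.
Total length L = 8 in; A_we = 0.2651 × 8 = 2.121 in².
F_nw = 0.6 F_EXX = 0.6 × 60 = 36 ksi.
R_n = 36 × 2.121 = 76.36 kips; R_n/Ω = 76.36/2.0 = 38.18 kips.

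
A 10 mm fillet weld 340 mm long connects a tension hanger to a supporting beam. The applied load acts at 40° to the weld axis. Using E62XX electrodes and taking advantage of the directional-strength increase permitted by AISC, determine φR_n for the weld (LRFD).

E62XX → F_EXX = 620 MPa.
t_e = 0.707 × 10 = 7.07 mm; A_we = 7.07 × 340 = 2404 mm².
Directional factor: 1.0 + 0.5 sin^1.5(40°) = 1.258.
F_nw = 0.6 × 620 × 1.258 = 467.9 MPa.
φR_n = 0.75 × 467.9 × 2404 × 10⁻³ = 843.5 kN.

φR_n ≈ 843 kN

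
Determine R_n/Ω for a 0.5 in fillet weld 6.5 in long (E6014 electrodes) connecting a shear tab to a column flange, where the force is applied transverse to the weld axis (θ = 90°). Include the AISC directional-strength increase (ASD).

E60XX → F_EXX = 60 ksi.
t_e = 0.707 × 0.5 = 0.3535 in; A_we = 0.3535 × 6.5 = 2.298 in².
Directional factor: 1.0 + 0.5 sin^1.5(90°) = 1.5.
F_nw = 0.6 × 60 × 1.5 = 54 ksi.
R_n/Ω = (54 × 2.298) / 2.0 = 62.04 kip.

R_n/Ω ≈ 62 kip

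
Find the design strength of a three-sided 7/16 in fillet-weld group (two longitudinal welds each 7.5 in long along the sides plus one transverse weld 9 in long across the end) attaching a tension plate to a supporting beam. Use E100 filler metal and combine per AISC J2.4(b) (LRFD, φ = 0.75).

φR_n ≈ 365 kips

E100XX → F_EXX = 100 ksi.
t_e = 0.707 × 0.4375 = 0.3093 in.
R_nwl = 0.6 × 100 × 0.3093 × 15 = 278.4 kips (longitudinal, 2 welds).
R_nwt = 0.6 × 100 × 0.3093 × 9 = 167 kips (transverse, base value).
(i) R_nwl + R_nwt = 445.4 kips; (ii) 0.85 R_nwl + 1.5 R_nwt = 487.2 kips.
R_n = max = 487.2 kips [governs: (ii)]; φR_n = 365.4 kips.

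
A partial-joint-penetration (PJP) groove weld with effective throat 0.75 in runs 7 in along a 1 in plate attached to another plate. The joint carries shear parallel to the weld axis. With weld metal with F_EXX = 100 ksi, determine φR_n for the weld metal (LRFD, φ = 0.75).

φR_n ≈ 236 kip

Effective throat (given) t_e = 0.75 in.
A_we = 0.75 × 7 = 5.25 in².
F_nw = 0.6 F_EXX = 60 ksi.
φR_n = 0.75 × 60 × 5.25 = 236.2 kip.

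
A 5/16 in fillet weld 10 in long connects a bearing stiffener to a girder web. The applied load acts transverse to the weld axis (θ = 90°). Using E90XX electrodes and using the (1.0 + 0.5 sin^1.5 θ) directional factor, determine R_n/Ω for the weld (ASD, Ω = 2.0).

R_n/Ω ≈ 89.5 kips

E90XX → F_EXX = 90 ksi.
t_e = 0.707 × 0.3125 = 0.2209 in; A_we = 0.2209 × 10 = 2.209 in².
Directional factor: 1.0 + 0.5 sin^1.5(90°) = 1.5.
F_nw = 0.6 × 90 × 1.5 = 81 ksi.
R_n/Ω = (81 × 2.209) / 2.0 = 89.48 kips.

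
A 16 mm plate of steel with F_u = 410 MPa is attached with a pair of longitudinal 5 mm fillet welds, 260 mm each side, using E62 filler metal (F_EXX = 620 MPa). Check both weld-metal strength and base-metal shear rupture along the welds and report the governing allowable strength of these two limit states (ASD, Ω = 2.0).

R_n/Ω ≈ 342 kN (weld metal governs)

t_e = 0.707 × 5 = 3.535 mm; L = 520 mm.
Weld metal: R_n/Ω = (1/2.0) × 0.6 × 620 × 3.535 × 520 × 10⁻³ = 341.9 kN.
Base metal (shear rupture): R_n/Ω = (1/2.0) × 0.6 × 410 × 16 × 520 × 10⁻³ = 1023 kN.
Governing: weld metal.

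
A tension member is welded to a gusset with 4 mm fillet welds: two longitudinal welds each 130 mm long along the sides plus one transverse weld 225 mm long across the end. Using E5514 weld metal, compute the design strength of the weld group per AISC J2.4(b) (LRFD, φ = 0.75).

φR_n ≈ 391 kN

E55XX → F_EXX = 550 MPa.
t_e = 0.707 × 4 = 2.828 mm.
R_nwl = 0.6 × 550 × 2.828 × 260 × 10⁻³ = 242.6 kN (longitudinal, 2 welds).
R_nwt = 0.6 × 550 × 2.828 × 225 × 10⁻³ = 210 kN (transverse, base value).
(i) R_nwl + R_nwt = 452.6 kN; (ii) 0.85 R_nwl + 1.5 R_nwt = 521.2 kN.
R_n = max = 521.2 kN [governs: (ii)]; φR_n = 390.9 kN.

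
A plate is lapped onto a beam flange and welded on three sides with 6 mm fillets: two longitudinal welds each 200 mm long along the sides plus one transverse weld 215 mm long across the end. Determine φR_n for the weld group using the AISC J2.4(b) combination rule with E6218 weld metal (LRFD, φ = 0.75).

φR_n ≈ 784 kN

E62XX → F_EXX = 620 MPa.
t_e = 0.707 × 6 = 4.242 mm.
R_nwl = 0.6 × 620 × 4.242 × 400 × 10⁻³ = 631.2 kN (longitudinal, 2 welds).
R_nwt = 0.6 × 620 × 4.242 × 215 × 10⁻³ = 339.3 kN (transverse, base value).
(i) R_nwl + R_nwt = 970.5 kN; (ii) 0.85 R_nwl + 1.5 R_nwt = 1045 kN.
R_n = max = 1045 kN [governs: (ii)]; φR_n = 784.1 kN.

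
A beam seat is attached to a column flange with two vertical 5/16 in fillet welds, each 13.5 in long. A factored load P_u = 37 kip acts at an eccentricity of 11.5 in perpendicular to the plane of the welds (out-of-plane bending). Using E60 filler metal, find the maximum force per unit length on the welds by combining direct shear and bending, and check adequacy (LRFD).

f_max ≈ 7.14 kip/in; NOT adequate

E60XX → F_EXX = 60 ksi.
L_w = 2 × 13.5 = 27 in; section modulus (unit throat) S = 2 × L²/6 = 60.75 in².
Direct shear f_v = P/L_w = 37/27 = 1.37 kip/in.
Moment M = P × e = 37 × 11.5 = 425.5 kip·in; bending f_b = M/S = 7.004 kip/in.
f_max = √(f_v² + f_b²) = √(1.37² + 7.004²) = 7.137 kip/in.
φr_n = 0.75 × 0.6 × 60 × (0.707 × 0.3125) = 5.965 kip/in → NOT adequate.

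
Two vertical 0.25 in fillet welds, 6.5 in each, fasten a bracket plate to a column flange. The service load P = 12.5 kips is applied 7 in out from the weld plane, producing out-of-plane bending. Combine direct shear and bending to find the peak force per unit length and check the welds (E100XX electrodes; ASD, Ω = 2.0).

f_max ≈ 6.29 kip/in; NOT adequate

E100XX → F_EXX = 100 ksi.
L_w = 2 × 6.5 = 13 in; section modulus (unit throat) S = 2 × L²/6 = 14.08 in².
Direct shear f_v = P/L_w = 12.5/13 = 0.9615 kip/in.
Moment M = P × e = 12.5 × 7 = 87.5 kip·in; bending f_b = M/S = 6.213 kip/in.
f_max = √(f_v² + f_b²) = √(0.9615² + 6.213²) = 6.287 kip/in.
r_n/Ω = (1/2.0) × 0.6 × 100 × (0.707 × 0.25) = 5.302 kip/in → NOT adequate.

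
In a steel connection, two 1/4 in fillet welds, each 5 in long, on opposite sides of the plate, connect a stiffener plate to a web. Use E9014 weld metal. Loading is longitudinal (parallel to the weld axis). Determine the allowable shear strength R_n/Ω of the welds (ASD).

E90XX → F_EXX = 90 ksi.
Effective throat t_e = 0.707 × 0.25 = 0.1767 in.
Total length L = 10 in; A_we = 0.1767 × 10 = 1.767 in².
F_nw = 0.6 F_EXX = 0.6 × 90 = 54 ksi.
R_n = 54 × 1.767 = 95.44 kips; R_n/Ω = 95.44/2.0 = 47.72 kips.

R_n/Ω ≈ 47.7 kips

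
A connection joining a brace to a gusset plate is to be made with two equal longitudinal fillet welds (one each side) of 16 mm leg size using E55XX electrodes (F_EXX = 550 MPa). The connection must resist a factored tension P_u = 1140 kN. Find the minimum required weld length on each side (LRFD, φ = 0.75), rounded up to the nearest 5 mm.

L = 205 mm on each side

Throat t_e = 0.707 × 16 = 11.31 mm.
φr_n = 0.75 × 0.6 × 550 × 11.31 × 10⁻³ = 2.8 kN/mm.
L_req = P_u / φr_n = 1140 / 2.8 = 407.2 mm total.
Per side: 407.2 / 2 = 203.6 mm.
Round up → use L = 205 mm on each side.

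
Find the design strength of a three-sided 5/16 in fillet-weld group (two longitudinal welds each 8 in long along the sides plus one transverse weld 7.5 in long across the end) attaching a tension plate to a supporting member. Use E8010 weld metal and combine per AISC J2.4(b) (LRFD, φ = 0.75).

φR_n ≈ 198 kips

E80XX → F_EXX = 80 ksi.
t_e = 0.707 × 0.3125 = 0.2209 in.
R_nwl = 0.6 × 80 × 0.2209 × 16 = 169.7 kips (longitudinal, 2 welds).
R_nwt = 0.6 × 80 × 0.2209 × 7.5 = 79.54 kips (transverse, base value).
(i) R_nwl + R_nwt = 249.2 kips; (ii) 0.85 R_nwl + 1.5 R_nwt = 263.5 kips.
R_n = max = 263.5 kips [governs: (ii)]; φR_n = 197.7 kips.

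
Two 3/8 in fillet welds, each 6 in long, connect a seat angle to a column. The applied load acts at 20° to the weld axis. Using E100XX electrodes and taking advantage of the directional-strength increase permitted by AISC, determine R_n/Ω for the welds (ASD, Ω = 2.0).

R_n/Ω ≈ 105 kips

E100XX → F_EXX = 100 ksi.
t_e = 0.707 × 0.375 = 0.2651 in; A_we = 0.2651 × 12 = 3.181 in².
Directional factor: 1.0 + 0.5 sin^1.5(20°) = 1.1.
F_nw = 0.6 × 100 × 1.1 = 66 ksi.
R_n/Ω = (66 × 3.181) / 2.0 = 105 kips.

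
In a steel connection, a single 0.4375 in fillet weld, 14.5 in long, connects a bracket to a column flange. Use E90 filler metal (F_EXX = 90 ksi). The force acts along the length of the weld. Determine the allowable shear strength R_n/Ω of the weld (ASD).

R_n/Ω ≈ 121 kip

Effective throat t_e = 0.707 × 0.4375 = 0.3093 in.
Total length L = 14.5 in; A_we = 0.3093 × 14.5 = 4.485 in².
F_nw = 0.6 F_EXX = 0.6 × 90 = 54 ksi.
R_n = 54 × 4.485 = 242.2 kip; R_n/Ω = 242.2/2.0 = 121.1 kip.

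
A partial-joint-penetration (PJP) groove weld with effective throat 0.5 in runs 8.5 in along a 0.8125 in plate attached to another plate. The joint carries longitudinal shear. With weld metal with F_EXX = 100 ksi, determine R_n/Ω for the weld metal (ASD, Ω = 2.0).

R_n/Ω ≈ 128 kip

Effective throat (given) t_e = 0.5 in.
A_we = 0.5 × 8.5 = 4.25 in².
F_nw = 0.6 F_EXX = 60 ksi.
R_n/Ω = (60 × 4.25) / 2.0 = 127.5 kip.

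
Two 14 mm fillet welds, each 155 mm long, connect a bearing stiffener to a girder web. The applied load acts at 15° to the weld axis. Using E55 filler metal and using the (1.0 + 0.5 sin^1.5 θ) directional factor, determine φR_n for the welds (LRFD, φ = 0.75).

φR_n ≈ 809 kN

E55XX → F_EXX = 550 MPa.
t_e = 0.707 × 14 = 9.898 mm; A_we = 9.898 × 310 = 3068 mm².
Directional factor: 1.0 + 0.5 sin^1.5(15°) = 1.066.
F_nw = 0.6 × 550 × 1.066 = 351.7 MPa.
φR_n = 0.75 × 351.7 × 3068 × 10⁻³ = 809.4 kN.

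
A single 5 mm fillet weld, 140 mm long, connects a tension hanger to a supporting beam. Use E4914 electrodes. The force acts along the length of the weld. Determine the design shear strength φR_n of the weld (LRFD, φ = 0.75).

E49XX → F_EXX = 490 MPa.
Effective throat t_e = 0.707 × 5 = 3.535 mm.
Total length L = 140 mm; A_we = 3.535 × 140 = 494.9 mm².
F_nw = 0.6 F_EXX = 0.6 × 490 = 294 MPa.
φR_n = 0.75 × 294 × 494.9 × 10⁻³ = 109.1 kN.

φR_n ≈ 109 kN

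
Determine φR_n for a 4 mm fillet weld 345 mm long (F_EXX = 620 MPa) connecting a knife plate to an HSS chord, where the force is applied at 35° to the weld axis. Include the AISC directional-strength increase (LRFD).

t_e = 0.707 × 4 = 2.828 mm; A_we = 2.828 × 345 = 975.7 mm².
Directional factor: 1.0 + 0.5 sin^1.5(35°) = 1.217.
F_nw = 0.6 × 620 × 1.217 = 452.8 MPa.
φR_n = 0.75 × 452.8 × 975.7 × 10⁻³ = 331.3 kN.

φR_n ≈ 331 kN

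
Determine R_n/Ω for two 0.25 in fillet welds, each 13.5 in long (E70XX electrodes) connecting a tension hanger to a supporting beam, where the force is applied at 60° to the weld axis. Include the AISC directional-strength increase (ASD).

R_n/Ω ≈ 141 kips

E70XX → F_EXX = 70 ksi.
t_e = 0.707 × 0.25 = 0.1767 in; A_we = 0.1767 × 27 = 4.772 in².
Directional factor: 1.0 + 0.5 sin^1.5(60°) = 1.403.
F_nw = 0.6 × 70 × 1.403 = 58.92 ksi.
R_n/Ω = (58.92 × 4.772) / 2.0 = 140.6 kips.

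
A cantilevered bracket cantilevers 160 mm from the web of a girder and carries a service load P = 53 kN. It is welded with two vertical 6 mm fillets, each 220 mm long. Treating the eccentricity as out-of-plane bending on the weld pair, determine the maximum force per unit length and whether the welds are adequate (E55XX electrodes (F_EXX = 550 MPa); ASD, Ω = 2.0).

f_max ≈ 539 N/mm; adequate

L_w = 2 × 220 = 440 mm; section modulus (unit throat) S = 2 × L²/6 = 16130 mm².
Direct shear f_v = P/L_w = 53×10³/440 = 120.5 N/mm.
Moment M = P × e = 53×10³ × 160 = 8480000 N·mm; bending f_b = M/S = 525.6 N/mm.
f_max = √(f_v² + f_b²) = √(120.5² + 525.6²) = 539.2 N/mm.
r_n/Ω = (1/2.0) × 0.6 × 550 × (0.707 × 6) = 699.9 N/mm → adequate.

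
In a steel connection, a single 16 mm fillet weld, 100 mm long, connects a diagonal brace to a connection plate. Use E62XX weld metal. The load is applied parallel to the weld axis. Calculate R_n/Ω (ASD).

E62XX → F_EXX = 620 MPa.
Effective throat t_e = 0.707 × 16 = 11.31 mm.
Total length L = 100 mm; A_we = 11.31 × 100 = 1131 mm².
F_nw = 0.6 F_EXX = 0.6 × 620 = 372 MPa.
R_n = 372 × 1131 × 10⁻³ = 420.8 kN; R_n/Ω = 420.8/2.0 = 210.4 kN.

R_n/Ω ≈ 210 kN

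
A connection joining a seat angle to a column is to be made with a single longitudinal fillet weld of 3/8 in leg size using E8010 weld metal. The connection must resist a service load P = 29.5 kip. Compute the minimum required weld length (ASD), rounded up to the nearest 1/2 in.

L = 5 in

E80XX → F_EXX = 80 ksi.
Throat t_e = 0.707 × 0.375 = 0.2651 in.
r_n/Ω = (0.6 × 80 × 0.2651) / 2.0 = 6.363 kip/in.
L_req = P / (r_n/Ω) = 29.5 / 6.363 = 4.636 in total.
Round up → use L = 5 in.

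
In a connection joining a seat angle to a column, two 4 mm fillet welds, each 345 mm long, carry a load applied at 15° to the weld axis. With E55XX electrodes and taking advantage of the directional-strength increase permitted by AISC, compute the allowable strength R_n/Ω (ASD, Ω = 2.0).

R_n/Ω ≈ 343 kN

E55XX → F_EXX = 550 MPa.
t_e = 0.707 × 4 = 2.828 mm; A_we = 2.828 × 690 = 1951 mm².
Directional factor: 1.0 + 0.5 sin^1.5(15°) = 1.066.
F_nw = 0.6 × 550 × 1.066 = 351.7 MPa.
R_n/Ω = (351.7 × 1951) / 2.0 × 10⁻³ = 343.2 kN.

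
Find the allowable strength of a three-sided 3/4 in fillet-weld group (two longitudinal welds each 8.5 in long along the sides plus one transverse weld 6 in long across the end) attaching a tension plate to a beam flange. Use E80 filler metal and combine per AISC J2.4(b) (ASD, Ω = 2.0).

R_n/Ω ≈ 298 kips

E80XX → F_EXX = 80 ksi.
t_e = 0.707 × 0.75 = 0.5302 in.
R_nwl = 0.6 × 80 × 0.5302 × 17 = 432.7 kips (longitudinal, 2 welds).
R_nwt = 0.6 × 80 × 0.5302 × 6 = 152.7 kips (transverse, base value).
(i) R_nwl + R_nwt = 585.4 kips; (ii) 0.85 R_nwl + 1.5 R_nwt = 596.8 kips.
R_n = max = 596.8 kips [governs: (ii)]; R_n/Ω = 298.4 kips.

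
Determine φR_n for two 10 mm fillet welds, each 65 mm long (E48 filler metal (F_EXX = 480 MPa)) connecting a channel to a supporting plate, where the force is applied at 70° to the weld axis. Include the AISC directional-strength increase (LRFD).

φR_n ≈ 289 kN

t_e = 0.707 × 10 = 7.07 mm; A_we = 7.07 × 130 = 919.1 mm².
Directional factor: 1.0 + 0.5 sin^1.5(70°) = 1.455.
F_nw = 0.6 × 480 × 1.455 = 419.2 MPa.
φR_n = 0.75 × 419.2 × 919.1 × 10⁻³ = 288.9 kN.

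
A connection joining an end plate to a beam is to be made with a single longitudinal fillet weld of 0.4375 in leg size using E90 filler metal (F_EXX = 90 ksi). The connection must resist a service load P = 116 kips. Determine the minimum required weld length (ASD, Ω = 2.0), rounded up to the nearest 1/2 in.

L = 14 in

Throat t_e = 0.707 × 0.4375 = 0.3093 in.
r_n/Ω = (0.6 × 90 × 0.3093) / 2.0 = 8.351 kip/in.
L_req = P / (r_n/Ω) = 116 / 8.351 = 13.89 in total.
Round up → use L = 14 in.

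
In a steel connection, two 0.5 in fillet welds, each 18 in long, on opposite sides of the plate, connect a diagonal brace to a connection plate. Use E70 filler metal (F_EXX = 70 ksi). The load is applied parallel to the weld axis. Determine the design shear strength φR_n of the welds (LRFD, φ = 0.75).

Effective throat t_e = 0.707 × 0.5 = 0.3535 in.
Total length L = 36 in; A_we = 0.3535 × 36 = 12.73 in².
F_nw = 0.6 F_EXX = 0.6 × 70 = 42 ksi.
φR_n = 0.75 × 42 × 12.73 = 400.9 kip.

φR_n ≈ 401 kip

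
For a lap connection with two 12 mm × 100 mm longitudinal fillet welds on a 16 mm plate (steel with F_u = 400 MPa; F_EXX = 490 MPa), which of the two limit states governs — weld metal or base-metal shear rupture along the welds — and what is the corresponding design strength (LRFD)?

t_e = 0.707 × 12 = 8.484 mm; L = 200 mm.
Weld metal: φR_n = 0.75 × 0.6 × 490 × 8.484 × 200 × 10⁻³ = 374.1 kN.
Base metal (shear rupture): φR_n = 0.75 × 0.6 × 400 × 16 × 200 × 10⁻³ = 576 kN.
Governing: weld metal.

φR_n ≈ 374 kN (weld metal governs)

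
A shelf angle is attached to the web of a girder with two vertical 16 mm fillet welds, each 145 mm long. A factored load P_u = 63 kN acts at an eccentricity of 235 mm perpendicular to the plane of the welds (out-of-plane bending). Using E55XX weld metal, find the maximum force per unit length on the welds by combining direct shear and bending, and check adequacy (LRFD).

E55XX → F_EXX = 550 MPa.
L_w = 2 × 145 = 290 mm; section modulus (unit throat) S = 2 × L²/6 = 7008 mm².
Direct shear f_v = P/L_w = 63×10³/290 = 217.2 N/mm.
Moment M = P × e = 63×10³ × 235 = 14805000 N·mm; bending f_b = M/S = 2112 N/mm.
f_max = √(f_v² + f_b²) = √(217.2² + 2112²) = 2124 N/mm.
φr_n = 0.75 × 0.6 × 550 × (0.707 × 16) = 2800 N/mm → adequate.

f_max ≈ 2120 N/mm; adequate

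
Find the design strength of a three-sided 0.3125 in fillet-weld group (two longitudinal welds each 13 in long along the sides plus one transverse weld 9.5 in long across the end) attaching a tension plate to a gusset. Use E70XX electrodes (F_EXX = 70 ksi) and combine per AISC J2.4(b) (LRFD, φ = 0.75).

t_e = 0.707 × 0.3125 = 0.2209 in.
R_nwl = 0.6 × 70 × 0.2209 × 26 = 241.3 kip (longitudinal, 2 welds).
R_nwt = 0.6 × 70 × 0.2209 × 9.5 = 88.15 kip (transverse, base value).
(i) R_nwl + R_nwt = 329.4 kip; (ii) 0.85 R_nwl + 1.5 R_nwt = 337.3 kip.
R_n = max = 337.3 kip [governs: (ii)]; φR_n = 253 kip.

φR_n ≈ 253 kip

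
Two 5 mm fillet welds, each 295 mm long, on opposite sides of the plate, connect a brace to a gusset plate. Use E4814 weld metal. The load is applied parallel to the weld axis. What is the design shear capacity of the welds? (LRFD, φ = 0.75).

E48XX → F_EXX = 480 MPa.
Effective throat t_e = 0.707 × 5 = 3.535 mm.
Total length L = 590 mm; A_we = 3.535 × 590 = 2086 mm².
F_nw = 0.6 F_EXX = 0.6 × 480 = 288 MPa.
φR_n = 0.75 × 288 × 2086 × 10⁻³ = 450.5 kN.

φR_n ≈ 451 kN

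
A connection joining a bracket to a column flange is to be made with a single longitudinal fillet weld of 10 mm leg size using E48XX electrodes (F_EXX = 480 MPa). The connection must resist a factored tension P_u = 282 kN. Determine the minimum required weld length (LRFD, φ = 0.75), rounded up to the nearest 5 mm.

Throat t_e = 0.707 × 10 = 7.07 mm.
φr_n = 0.75 × 0.6 × 480 × 7.07 × 10⁻³ = 1.527 kN/mm.
L_req = P_u / φr_n = 282 / 1.527 = 184.7 mm total.
Round up → use L = 185 mm.

L = 185 mm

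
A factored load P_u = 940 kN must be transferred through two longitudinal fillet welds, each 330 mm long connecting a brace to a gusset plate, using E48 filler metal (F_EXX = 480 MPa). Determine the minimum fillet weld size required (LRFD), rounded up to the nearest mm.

w = 10 mm

Total weld length L = 660 mm.
Required throat t_e = P_u / (φ × 0.6 F_EXX × L) = 940 / (0.75 × 0.6 × 480 × 660 × 10⁻³) = 6.594 mm.
Required leg w = t_e / 0.707 = 9.326 mm → use 10 mm.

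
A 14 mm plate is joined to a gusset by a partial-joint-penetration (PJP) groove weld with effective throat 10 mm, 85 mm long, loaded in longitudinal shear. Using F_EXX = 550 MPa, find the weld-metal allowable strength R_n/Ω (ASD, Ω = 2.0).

R_n/Ω ≈ 140 kN

Effective throat (given) t_e = 10 mm.
A_we = 10 × 85 = 850 mm².
F_nw = 0.6 F_EXX = 330 MPa.
R_n/Ω = (330 × 850) / 2.0 × 10⁻³ = 140.2 kN.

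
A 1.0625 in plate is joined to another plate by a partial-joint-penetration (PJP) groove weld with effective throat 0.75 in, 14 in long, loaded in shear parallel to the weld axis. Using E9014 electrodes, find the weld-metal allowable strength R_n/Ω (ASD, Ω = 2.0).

E90XX → F_EXX = 90 ksi.
Effective throat (given) t_e = 0.75 in.
A_we = 0.75 × 14 = 10.5 in².
F_nw = 0.6 F_EXX = 54 ksi.
R_n/Ω = (54 × 10.5) / 2.0 = 283.5 kip.

R_n/Ω ≈ 284 kip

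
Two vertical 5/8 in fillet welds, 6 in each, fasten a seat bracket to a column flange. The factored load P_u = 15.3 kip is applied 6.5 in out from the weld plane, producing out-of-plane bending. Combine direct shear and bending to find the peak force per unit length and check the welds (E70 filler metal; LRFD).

E70XX → F_EXX = 70 ksi.
L_w = 2 × 6 = 12 in; section modulus (unit throat) S = 2 × L²/6 = 12 in².
Direct shear f_v = P/L_w = 15.3/12 = 1.275 kip/in.
Moment M = P × e = 15.3 × 6.5 = 99.45 kip·in; bending f_b = M/S = 8.287 kip/in.
f_max = √(f_v² + f_b²) = √(1.275² + 8.287²) = 8.385 kip/in.
φr_n = 0.75 × 0.6 × 70 × (0.707 × 0.625) = 13.92 kip/in → adequate.

f_max ≈ 8.39 kip/in; adequate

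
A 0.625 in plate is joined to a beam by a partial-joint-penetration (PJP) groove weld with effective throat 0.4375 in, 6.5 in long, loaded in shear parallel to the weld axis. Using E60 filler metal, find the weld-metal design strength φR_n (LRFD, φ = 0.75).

E60XX → F_EXX = 60 ksi.
Effective throat (given) t_e = 0.4375 in.
A_we = 0.4375 × 6.5 = 2.844 in².
F_nw = 0.6 F_EXX = 36 ksi.
φR_n = 0.75 × 36 × 2.844 = 76.78 kips.

φR_n ≈ 76.8 kips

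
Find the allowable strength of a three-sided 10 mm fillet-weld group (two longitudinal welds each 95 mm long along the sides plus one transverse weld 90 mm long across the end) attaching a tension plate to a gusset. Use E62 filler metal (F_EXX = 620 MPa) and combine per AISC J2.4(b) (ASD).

R_n/Ω ≈ 390 kN

t_e = 0.707 × 10 = 7.07 mm.
R_nwl = 0.6 × 620 × 7.07 × 190 × 10⁻³ = 499.7 kN (longitudinal, 2 welds).
R_nwt = 0.6 × 620 × 7.07 × 90 × 10⁻³ = 236.7 kN (transverse, base value).
(i) R_nwl + R_nwt = 736.4 kN; (ii) 0.85 R_nwl + 1.5 R_nwt = 779.8 kN.
R_n = max = 779.8 kN [governs: (ii)]; R_n/Ω = 389.9 kN.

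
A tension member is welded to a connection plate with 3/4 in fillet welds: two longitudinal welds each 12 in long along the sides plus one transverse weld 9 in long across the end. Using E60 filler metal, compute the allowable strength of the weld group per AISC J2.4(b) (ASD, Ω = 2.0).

R_n/Ω ≈ 324 kips

E60XX → F_EXX = 60 ksi.
t_e = 0.707 × 0.75 = 0.5302 in.
R_nwl = 0.6 × 60 × 0.5302 × 24 = 458.1 kips (longitudinal, 2 welds).
R_nwt = 0.6 × 60 × 0.5302 × 9 = 171.8 kips (transverse, base value).
(i) R_nwl + R_nwt = 629.9 kips; (ii) 0.85 R_nwl + 1.5 R_nwt = 647.1 kips.
R_n = max = 647.1 kips [governs: (ii)]; R_n/Ω = 323.6 kips.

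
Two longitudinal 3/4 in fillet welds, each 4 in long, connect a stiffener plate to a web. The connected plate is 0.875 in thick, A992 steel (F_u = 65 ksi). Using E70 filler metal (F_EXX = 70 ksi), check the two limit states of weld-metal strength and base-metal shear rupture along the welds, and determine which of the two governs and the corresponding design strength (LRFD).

φR_n ≈ 134 kips (weld metal governs)

t_e = 0.707 × 0.75 = 0.5302 in; L = 8 in.
Weld metal: φR_n = 0.75 × 0.6 × 70 × 0.5302 × 8 = 133.6 kips.
Base metal (shear rupture): φR_n = 0.75 × 0.6 × 65 × 0.875 × 8 = 204.8 kips.
Governing: weld metal.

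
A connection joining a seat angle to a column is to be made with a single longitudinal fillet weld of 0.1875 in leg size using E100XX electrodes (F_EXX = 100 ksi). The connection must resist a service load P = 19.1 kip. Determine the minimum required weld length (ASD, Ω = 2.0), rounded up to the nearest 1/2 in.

Throat t_e = 0.707 × 0.1875 = 0.1326 in.
r_n/Ω = (0.6 × 100 × 0.1326) / 2.0 = 3.977 kip/in.
L_req = P / (r_n/Ω) = 19.1 / 3.977 = 4.803 in total.
Round up → use L = 5 in.

L = 5 in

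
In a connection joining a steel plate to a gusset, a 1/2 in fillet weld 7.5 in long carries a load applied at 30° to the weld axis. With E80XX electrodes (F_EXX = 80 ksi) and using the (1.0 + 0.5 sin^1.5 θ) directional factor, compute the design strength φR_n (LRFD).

t_e = 0.707 × 0.5 = 0.3535 in; A_we = 0.3535 × 7.5 = 2.651 in².
Directional factor: 1.0 + 0.5 sin^1.5(30°) = 1.177.
F_nw = 0.6 × 80 × 1.177 = 56.49 ksi.
φR_n = 0.75 × 56.49 × 2.651 = 112.3 kips.

φR_n ≈ 112 kips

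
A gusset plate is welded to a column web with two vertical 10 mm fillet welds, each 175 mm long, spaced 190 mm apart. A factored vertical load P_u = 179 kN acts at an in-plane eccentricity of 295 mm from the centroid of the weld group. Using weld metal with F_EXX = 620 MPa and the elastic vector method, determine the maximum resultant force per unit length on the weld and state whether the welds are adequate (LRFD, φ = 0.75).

f_max ≈ 2090 N/mm; NOT adequate

Total weld length L_w = 350 mm. Treat welds as unit-width lines.
Polar moment about centroid: J = 2[d³/12 + d(b/2)²] = 2[175³/12 + 175×95²] = 4052000 mm³.
Direct shear f_v = P/L_w = 179×10³ / 350 = 511.4 N/mm (vertical).
Torsion M = P·e = 179×10³ × 295 = 52805000 N·mm.
Critical point at (x, y) = (95, 87.5) from centroid. f_tx = M·y/J = 1140 N/mm; f_ty = M·x/J = 1238 N/mm.
Resultant f_max = √[f_tx² + (f_v + f_ty)²] = √[1140² + (511.4 + 1238)²] = 2088 N/mm.
Capacity per unit length: φr_n = 0.75 × 0.6 × 620 × (0.707 × 10) = 1973 N/mm.
2088 > 1973 → NOT adequate.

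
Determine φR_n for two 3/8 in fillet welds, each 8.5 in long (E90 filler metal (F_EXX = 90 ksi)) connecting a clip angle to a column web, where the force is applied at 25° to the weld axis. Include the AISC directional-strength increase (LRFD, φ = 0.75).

φR_n ≈ 208 kips

t_e = 0.707 × 0.375 = 0.2651 in; A_we = 0.2651 × 17 = 4.507 in².
Directional factor: 1.0 + 0.5 sin^1.5(25°) = 1.137.
F_nw = 0.6 × 90 × 1.137 = 61.42 ksi.
φR_n = 0.75 × 61.42 × 4.507 = 207.6 kips.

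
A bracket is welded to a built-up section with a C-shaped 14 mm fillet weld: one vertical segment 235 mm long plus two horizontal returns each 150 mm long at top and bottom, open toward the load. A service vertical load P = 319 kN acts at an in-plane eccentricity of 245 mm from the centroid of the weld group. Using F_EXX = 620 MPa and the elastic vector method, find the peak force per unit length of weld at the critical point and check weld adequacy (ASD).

f_max ≈ 2360 N/mm; NOT adequate

Total weld length L_w = 535 mm. Treat welds as unit-width lines.
Centroid: x̄ = 2×150×75 / 535 = 42.06 mm from the vertical weld.
Polar moment about centroid: J = I_x + I_y = [235³/12 + 2×150×117.5²] + [235×42.06² + 2(150³/12 + 150×32.94²)] = 6527000 mm³.
Direct shear f_v = P/L_w = 319×10³ / 535 = 596.3 N/mm (vertical).
Torsion M = P·e = 319×10³ × 245 = 78155000 N·mm.
Critical point at (x, y) = (107.9, 117.5) from centroid. f_tx = M·y/J = 1407 N/mm; f_ty = M·x/J = 1293 N/mm.
Resultant f_max = √[f_tx² + (f_v + f_ty)²] = √[1407² + (596.3 + 1293)²] = 2355 N/mm.
Capacity per unit length: r_n/Ω = (1/2.0) × 0.6 × 620 × (0.707 × 14) = 1841 N/mm.
2355 > 1841 → NOT adequate.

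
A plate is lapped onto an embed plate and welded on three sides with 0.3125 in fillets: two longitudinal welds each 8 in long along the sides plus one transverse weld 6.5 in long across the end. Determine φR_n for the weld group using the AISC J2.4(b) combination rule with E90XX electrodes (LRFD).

φR_n ≈ 209 kips

E90XX → F_EXX = 90 ksi.
t_e = 0.707 × 0.3125 = 0.2209 in.
R_nwl = 0.6 × 90 × 0.2209 × 16 = 190.9 kips (longitudinal, 2 welds).
R_nwt = 0.6 × 90 × 0.2209 × 6.5 = 77.55 kips (transverse, base value).
(i) R_nwl + R_nwt = 268.4 kips; (ii) 0.85 R_nwl + 1.5 R_nwt = 278.6 kips.
R_n = max = 278.6 kips [governs: (ii)]; φR_n = 208.9 kips.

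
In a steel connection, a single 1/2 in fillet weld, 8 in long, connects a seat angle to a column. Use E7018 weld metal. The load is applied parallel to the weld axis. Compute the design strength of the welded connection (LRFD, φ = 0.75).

φR_n ≈ 89.1 kips

E70XX → F_EXX = 70 ksi.
Effective throat t_e = 0.707 × 0.5 = 0.3535 in.
Total length L = 8 in; A_we = 0.3535 × 8 = 2.828 in².
F_nw = 0.6 F_EXX = 0.6 × 70 = 42 ksi.
φR_n = 0.75 × 42 × 2.828 = 89.08 kips.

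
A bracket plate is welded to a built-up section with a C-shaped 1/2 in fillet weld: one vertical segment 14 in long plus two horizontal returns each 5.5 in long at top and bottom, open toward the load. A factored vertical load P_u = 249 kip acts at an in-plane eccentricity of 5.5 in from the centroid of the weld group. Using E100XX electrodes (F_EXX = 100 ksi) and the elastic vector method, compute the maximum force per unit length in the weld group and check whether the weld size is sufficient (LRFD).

Total weld length L_w = 25 in. Treat welds as unit-width lines.
Centroid: x̄ = 2×5.5×2.75 / 25 = 1.21 in from the vertical weld.
Polar moment about centroid: J = I_x + I_y = [14³/12 + 2×5.5×7²] + [14×1.21² + 2(5.5³/12 + 5.5×1.54²)] = 842 in³.
Direct shear f_v = P/L_w = 249 / 25 = 9.96 kip/in (vertical).
Torsion M = P·e = 249 × 5.5 = 1369.5 kip·in.
Critical point at (x, y) = (4.29, 7) from centroid. f_tx = M·y/J = 11.39 kip/in; f_ty = M·x/J = 6.978 kip/in.
Resultant f_max = √[f_tx² + (f_v + f_ty)²] = √[11.39² + (9.96 + 6.978)²] = 20.41 kip/in.
Capacity per unit length: φr_n = 0.75 × 0.6 × 100 × (0.707 × 0.5) = 15.91 kip/in.
20.41 > 15.91 → NOT adequate.

f_max ≈ 20.4 kip/in; NOT adequate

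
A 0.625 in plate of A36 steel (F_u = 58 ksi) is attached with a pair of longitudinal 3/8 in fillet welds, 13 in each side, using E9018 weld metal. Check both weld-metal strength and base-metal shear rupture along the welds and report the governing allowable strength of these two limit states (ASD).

R_n/Ω ≈ 186 kip (weld metal governs)

E90XX → F_EXX = 90 ksi.
t_e = 0.707 × 0.375 = 0.2651 in; L = 26 in.
Weld metal: R_n/Ω = (1/2.0) × 0.6 × 90 × 0.2651 × 26 = 186.1 kip.
Base metal (shear rupture): R_n/Ω = (1/2.0) × 0.6 × 58 × 0.625 × 26 = 282.8 kip.
Governing: weld metal.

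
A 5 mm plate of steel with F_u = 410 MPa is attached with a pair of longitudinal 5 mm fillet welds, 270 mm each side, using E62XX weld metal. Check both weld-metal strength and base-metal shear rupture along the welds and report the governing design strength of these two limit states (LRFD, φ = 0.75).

φR_n ≈ 498 kN (base-metal shear rupture governs)

E62XX → F_EXX = 620 MPa.
t_e = 0.707 × 5 = 3.535 mm; L = 540 mm.
Weld metal: φR_n = 0.75 × 0.6 × 620 × 3.535 × 540 × 10⁻³ = 532.6 kN.
Base metal (shear rupture): φR_n = 0.75 × 0.6 × 410 × 5 × 540 × 10⁻³ = 498.2 kN.
Governing: base-metal shear rupture.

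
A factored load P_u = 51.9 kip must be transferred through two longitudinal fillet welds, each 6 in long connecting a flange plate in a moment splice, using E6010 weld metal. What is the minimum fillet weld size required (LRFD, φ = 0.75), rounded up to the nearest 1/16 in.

E60XX → F_EXX = 60 ksi.
Total weld length L = 12 in.
Required throat t_e = P_u / (φ × 0.6 F_EXX × L) = 51.9 / (0.75 × 0.6 × 60 × 12) = 0.1602 in.
Required leg w = t_e / 0.707 = 0.2266 in → use 1/4 in.

w = 1/4 in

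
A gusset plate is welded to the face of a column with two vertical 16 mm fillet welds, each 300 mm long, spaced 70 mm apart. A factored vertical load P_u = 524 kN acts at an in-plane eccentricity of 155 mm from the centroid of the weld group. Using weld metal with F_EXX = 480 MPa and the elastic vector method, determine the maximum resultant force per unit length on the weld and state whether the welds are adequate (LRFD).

f_max ≈ 2720 N/mm; NOT adequate

Total weld length L_w = 600 mm. Treat welds as unit-width lines.
Polar moment about centroid: J = 2[d³/12 + d(b/2)²] = 2[300³/12 + 300×35²] = 5235000 mm³.
Direct shear f_v = P/L_w = 524×10³ / 600 = 873.3 N/mm (vertical).
Torsion M = P·e = 524×10³ × 155 = 81220000 N·mm.
Critical point at (x, y) = (35, 150) from centroid. f_tx = M·y/J = 2327 N/mm; f_ty = M·x/J = 543 N/mm.
Resultant f_max = √[f_tx² + (f_v + f_ty)²] = √[2327² + (873.3 + 543)²] = 2724 N/mm.
Capacity per unit length: φr_n = 0.75 × 0.6 × 480 × (0.707 × 16) = 2443 N/mm.
2724 > 2443 → NOT adequate.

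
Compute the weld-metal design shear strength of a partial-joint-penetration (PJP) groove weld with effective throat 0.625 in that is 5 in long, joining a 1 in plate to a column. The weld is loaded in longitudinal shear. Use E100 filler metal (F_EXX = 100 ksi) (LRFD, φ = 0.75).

φR_n ≈ 141 kips

Effective throat (given) t_e = 0.625 in.
A_we = 0.625 × 5 = 3.125 in².
F_nw = 0.6 F_EXX = 60 ksi.
φR_n = 0.75 × 60 × 3.125 = 140.6 kips.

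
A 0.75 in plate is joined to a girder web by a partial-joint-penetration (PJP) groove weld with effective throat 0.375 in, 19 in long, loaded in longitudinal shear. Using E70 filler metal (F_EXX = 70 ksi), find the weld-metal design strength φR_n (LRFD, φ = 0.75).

φR_n ≈ 224 kips

Effective throat (given) t_e = 0.375 in.
A_we = 0.375 × 19 = 7.125 in².
F_nw = 0.6 F_EXX = 42 ksi.
φR_n = 0.75 × 42 × 7.125 = 224.4 kips.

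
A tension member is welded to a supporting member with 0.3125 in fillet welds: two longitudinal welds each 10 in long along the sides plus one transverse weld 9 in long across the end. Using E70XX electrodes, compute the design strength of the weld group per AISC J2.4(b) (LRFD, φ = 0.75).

E70XX → F_EXX = 70 ksi.
t_e = 0.707 × 0.3125 = 0.2209 in.
R_nwl = 0.6 × 70 × 0.2209 × 20 = 185.6 kips (longitudinal, 2 welds).
R_nwt = 0.6 × 70 × 0.2209 × 9 = 83.51 kips (transverse, base value).
(i) R_nwl + R_nwt = 269.1 kips; (ii) 0.85 R_nwl + 1.5 R_nwt = 283 kips.
R_n = max = 283 kips [governs: (ii)]; φR_n = 212.3 kips.

φR_n ≈ 212 kips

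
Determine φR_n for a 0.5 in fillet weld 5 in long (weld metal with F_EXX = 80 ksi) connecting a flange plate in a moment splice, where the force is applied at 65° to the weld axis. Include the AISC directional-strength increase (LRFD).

φR_n ≈ 91.1 kips

t_e = 0.707 × 0.5 = 0.3535 in; A_we = 0.3535 × 5 = 1.767 in².
Directional factor: 1.0 + 0.5 sin^1.5(65°) = 1.431.
F_nw = 0.6 × 80 × 1.431 = 68.71 ksi.
φR_n = 0.75 × 68.71 × 1.767 = 91.08 kips.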